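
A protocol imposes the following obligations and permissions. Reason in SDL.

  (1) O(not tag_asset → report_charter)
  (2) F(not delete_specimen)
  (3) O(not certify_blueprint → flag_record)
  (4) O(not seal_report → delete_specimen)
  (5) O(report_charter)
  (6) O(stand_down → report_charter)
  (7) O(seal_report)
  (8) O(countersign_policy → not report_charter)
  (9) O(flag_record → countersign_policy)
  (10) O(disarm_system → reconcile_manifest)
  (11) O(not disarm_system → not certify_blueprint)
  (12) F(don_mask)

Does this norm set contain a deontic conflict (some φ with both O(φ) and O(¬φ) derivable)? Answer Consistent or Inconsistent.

Consistent

Premise 4 is O(not seal_report → delete_specimen); even if O(delete_specimen) held, inferring O(not seal_report) would be affirming the consequent — invalid.
So O(not seal_report) is not derivable, and the apparent clash with O(seal_report) does not arise.
A world satisfying every obligation exists (e.g. certify_blueprint=true, countersign_policy=false, delete_specimen=true, disarm_system=true, don_mask=false, flag_record=false, reconcile_manifest=true, report_charter=true, seal_report=true, stand_down=false, tag_asset=false); no atom is both obligatory and forbidden, so the set is consistent.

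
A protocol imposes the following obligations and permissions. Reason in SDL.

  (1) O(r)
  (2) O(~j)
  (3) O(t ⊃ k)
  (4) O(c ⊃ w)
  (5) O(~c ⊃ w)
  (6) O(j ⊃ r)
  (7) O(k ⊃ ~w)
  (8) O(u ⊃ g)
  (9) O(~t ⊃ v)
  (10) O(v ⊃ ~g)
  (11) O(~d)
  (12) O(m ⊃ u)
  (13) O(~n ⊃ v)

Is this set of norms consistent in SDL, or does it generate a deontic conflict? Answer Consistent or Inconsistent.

Premise 6 is O(j ⊃ r); even if O(r) held, inferring O(j) would be affirming the consequent — invalid.
So O(j) is not derivable, and the apparent clash with O(~j) does not arise.
A world satisfying every obligation exists (e.g. c=false, d=false, g=false, j=false, k=false, m=false, n=false, r=true, t=false, u=false, v=true, w=true); no atom is both obligatory and forbidden, so the set is consistent.

Consistent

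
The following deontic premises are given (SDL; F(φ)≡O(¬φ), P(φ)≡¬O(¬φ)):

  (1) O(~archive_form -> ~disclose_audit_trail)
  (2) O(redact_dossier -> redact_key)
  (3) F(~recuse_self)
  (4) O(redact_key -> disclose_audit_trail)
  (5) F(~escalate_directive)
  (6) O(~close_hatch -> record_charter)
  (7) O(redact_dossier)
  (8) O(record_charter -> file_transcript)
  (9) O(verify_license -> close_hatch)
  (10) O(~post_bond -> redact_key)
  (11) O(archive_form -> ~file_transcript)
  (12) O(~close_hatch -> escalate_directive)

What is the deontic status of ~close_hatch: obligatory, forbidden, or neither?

Premise 7 gives O(redact_dossier).
Premise 2 is O(redact_dossier -> redact_key); since O(redact_dossier), deontic closure gives O(redact_key).
Premise 4 is O(redact_key -> disclose_audit_trail); since O(redact_key), deontic closure gives O(disclose_audit_trail).
Premise 1, O(~archive_form -> ~disclose_audit_trail), contraposes to O(disclose_audit_trail -> archive_form); with O(disclose_audit_trail) we get O(archive_form).
With premise 11, O(archive_form -> ~file_transcript), the K-axiom yields O(~file_transcript).
The contrapositive of premise 8 (O(record_charter -> file_transcript)) is O(~file_transcript -> ~record_charter), and O(~file_transcript) is already established, so O(~record_charter).
Premise 6, O(~close_hatch -> record_charter), contraposes to O(~record_charter -> close_hatch); with O(~record_charter) we get O(close_hatch).
Premises 3, 5, 9, 10, 12 do not contribute to this derivation.
Thus O(close_hatch), which is F(~close_hatch): ~close_hatch is forbidden.

Forbidden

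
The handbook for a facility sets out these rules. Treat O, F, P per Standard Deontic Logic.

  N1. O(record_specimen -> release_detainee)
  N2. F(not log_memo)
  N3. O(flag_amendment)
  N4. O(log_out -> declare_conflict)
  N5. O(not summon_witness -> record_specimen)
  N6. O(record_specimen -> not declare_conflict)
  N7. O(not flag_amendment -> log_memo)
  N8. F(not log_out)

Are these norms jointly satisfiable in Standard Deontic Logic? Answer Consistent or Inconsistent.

Consistent

Premise 7 is O(not flag_amendment -> log_memo); even if O(log_memo) held, inferring O(not flag_amendment) would be affirming the consequent — invalid.
So O(not flag_amendment) is not derivable, and the apparent clash with O(flag_amendment) does not arise.
A world satisfying every obligation exists (e.g. declare_conflict=true, flag_amendment=true, log_memo=true, log_out=true, record_specimen=false, release_detainee=false, summon_witness=true); no atom is both obligatory and forbidden, so the set is consistent.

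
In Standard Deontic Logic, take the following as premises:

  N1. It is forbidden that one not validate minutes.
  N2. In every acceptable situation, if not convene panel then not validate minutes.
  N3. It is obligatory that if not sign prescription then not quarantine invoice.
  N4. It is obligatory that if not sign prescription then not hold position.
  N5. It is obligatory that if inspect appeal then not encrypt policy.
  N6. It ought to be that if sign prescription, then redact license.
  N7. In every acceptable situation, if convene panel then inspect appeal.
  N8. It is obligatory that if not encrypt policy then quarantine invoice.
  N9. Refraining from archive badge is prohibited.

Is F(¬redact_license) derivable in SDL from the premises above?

Yes

Premise 1, F(¬validate_minutes), is equivalent to O(validate_minutes).
Premise 2 is O(¬convene_panel → ¬validate_minutes); contrapositively O(validate_minutes → convene_panel). Since O(validate_minutes) holds, K gives O(convene_panel).
Premise 7 is O(convene_panel → inspect_appeal); since O(convene_panel), deontic closure gives O(inspect_appeal).
With premise 5, O(inspect_appeal → ¬encrypt_policy), the K-axiom yields O(¬encrypt_policy).
Applying K to premise 8 (O(¬encrypt_policy → quarantine_invoice)) and O(¬encrypt_policy) yields O(quarantine_invoice).
Premise 3, O(¬sign_prescription → ¬quarantine_invoice), contraposes to O(quarantine_invoice → sign_prescription); with O(quarantine_invoice) we get O(sign_prescription).
With premise 6, O(sign_prescription → redact_license), the K-axiom yields O(redact_license).
Premises 4, 9 do not contribute to this derivation.
So O(redact_license) holds, i.e. F(¬redact_license). The claim follows.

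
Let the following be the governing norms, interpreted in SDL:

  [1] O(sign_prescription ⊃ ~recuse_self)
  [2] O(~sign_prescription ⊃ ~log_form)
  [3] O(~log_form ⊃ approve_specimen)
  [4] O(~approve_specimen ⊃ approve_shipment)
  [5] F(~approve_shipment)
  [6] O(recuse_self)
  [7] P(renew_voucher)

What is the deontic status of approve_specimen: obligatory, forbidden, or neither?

Obligatory

From premise 6 we have O(recuse_self).
Premise 1, O(sign_prescription ⊃ ~recuse_self), contraposes to O(recuse_self ⊃ ~sign_prescription); with O(recuse_self) we get O(~sign_prescription).
Applying K to premise 2 (O(~sign_prescription ⊃ ~log_form)) and O(~sign_prescription) yields O(~log_form).
With premise 3, O(~log_form ⊃ approve_specimen), the K-axiom yields O(approve_specimen).
Premises 4, 5, 7 do not contribute to this derivation.
Hence approve_specimen is obligatory.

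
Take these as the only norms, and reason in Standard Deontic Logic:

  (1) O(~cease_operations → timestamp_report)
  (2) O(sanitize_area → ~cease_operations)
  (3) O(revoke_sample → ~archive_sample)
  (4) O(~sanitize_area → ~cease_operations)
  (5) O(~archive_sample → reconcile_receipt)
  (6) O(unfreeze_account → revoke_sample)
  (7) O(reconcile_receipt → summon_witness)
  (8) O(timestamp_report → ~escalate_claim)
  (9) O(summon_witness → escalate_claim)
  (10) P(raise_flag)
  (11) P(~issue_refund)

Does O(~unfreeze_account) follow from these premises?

By case analysis on ~sanitize_area: premise 4 gives O(~sanitize_area → ~cease_operations) and premise 2 gives O(sanitize_area → ~cease_operations), so O(~cease_operations) either way.
Premise 1 is O(~cease_operations → timestamp_report); since O(~cease_operations), deontic closure gives O(timestamp_report).
Applying K to premise 8 (O(timestamp_report → ~escalate_claim)) and O(timestamp_report) yields O(~escalate_claim).
Premise 9 is O(summon_witness → escalate_claim); contrapositively O(~escalate_claim → ~summon_witness). Since O(~escalate_claim) holds, K gives O(~summon_witness).
Premise 7 is O(reconcile_receipt → summon_witness); contrapositively O(~summon_witness → ~reconcile_receipt). Since O(~summon_witness) holds, K gives O(~reconcile_receipt).
Premise 5 is O(~archive_sample → reconcile_receipt); contrapositively O(~reconcile_receipt → archive_sample). Since O(~reconcile_receipt) holds, K gives O(archive_sample).
The contrapositive of premise 3 (O(revoke_sample → ~archive_sample)) is O(archive_sample → ~revoke_sample), and O(archive_sample) is already established, so O(~revoke_sample).
Premise 6 is O(unfreeze_account → revoke_sample); contrapositively O(~revoke_sample → ~unfreeze_account). Since O(~revoke_sample) holds, K gives O(~unfreeze_account).
Premises 10, 11 do not contribute to this derivation.
So O(~unfreeze_account) follows.

Yes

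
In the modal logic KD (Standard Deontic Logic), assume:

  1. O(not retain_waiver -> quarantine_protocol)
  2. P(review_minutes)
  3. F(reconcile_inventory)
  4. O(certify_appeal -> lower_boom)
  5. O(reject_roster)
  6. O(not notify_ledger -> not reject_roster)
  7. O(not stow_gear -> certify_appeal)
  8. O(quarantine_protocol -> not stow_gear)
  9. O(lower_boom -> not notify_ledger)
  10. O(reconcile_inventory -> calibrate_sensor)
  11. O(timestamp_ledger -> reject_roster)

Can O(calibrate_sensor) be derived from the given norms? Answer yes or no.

Premise 10 is O(reconcile_inventory -> calibrate_sensor), but O(reconcile_inventory) is not derivable from the premises, so it does not yield O(calibrate_sensor).
No other premise forces O(calibrate_sensor). An ideal world satisfying every premise can still have calibrate_sensor false, so O(calibrate_sensor) is not derivable.

No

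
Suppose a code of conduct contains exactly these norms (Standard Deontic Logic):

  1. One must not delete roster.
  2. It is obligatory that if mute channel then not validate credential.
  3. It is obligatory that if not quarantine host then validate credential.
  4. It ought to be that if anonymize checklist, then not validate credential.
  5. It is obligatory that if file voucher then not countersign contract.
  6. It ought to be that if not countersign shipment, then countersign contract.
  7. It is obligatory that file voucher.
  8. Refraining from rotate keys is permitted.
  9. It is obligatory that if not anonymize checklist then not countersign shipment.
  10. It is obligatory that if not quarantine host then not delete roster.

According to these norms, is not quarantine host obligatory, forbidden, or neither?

From premise 7 we have O(file_voucher).
Applying K to premise 5 (O(file_voucher → ¬countersign_contract)) and O(file_voucher) yields O(¬countersign_contract).
Premise 6, O(¬countersign_shipment → countersign_contract), contraposes to O(¬countersign_contract → countersign_shipment); with O(¬countersign_contract) we get O(countersign_shipment).
The contrapositive of premise 9 (O(¬anonymize_checklist → ¬countersign_shipment)) is O(countersign_shipment → anonymize_checklist), and O(countersign_shipment) is already established, so O(anonymize_checklist).
With premise 4, O(anonymize_checklist → ¬validate_credential), the K-axiom yields O(¬validate_credential).
The contrapositive of premise 3 (O(¬quarantine_host → validate_credential)) is O(¬validate_credential → quarantine_host), and O(¬validate_credential) is already established, so O(quarantine_host).
Premises 1, 2, 8, 10 do not contribute to this derivation.
Thus O(quarantine_host), which is F(¬quarantine_host): ¬quarantine_host is forbidden.

Forbidden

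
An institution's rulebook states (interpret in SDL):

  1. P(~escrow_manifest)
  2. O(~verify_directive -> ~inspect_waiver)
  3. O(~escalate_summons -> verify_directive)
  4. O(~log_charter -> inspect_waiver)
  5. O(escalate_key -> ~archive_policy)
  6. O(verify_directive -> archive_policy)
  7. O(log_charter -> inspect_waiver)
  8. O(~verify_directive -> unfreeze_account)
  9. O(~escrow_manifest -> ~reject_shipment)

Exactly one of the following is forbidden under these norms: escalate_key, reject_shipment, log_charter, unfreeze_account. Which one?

escalate_key

By case analysis on log_charter: premise 7 gives O(log_charter -> inspect_waiver) and premise 4 gives O(~log_charter -> inspect_waiver), so O(inspect_waiver) either way.
Premise 2 is O(~verify_directive -> ~inspect_waiver); contrapositively O(inspect_waiver -> verify_directive). Since O(inspect_waiver) holds, K gives O(verify_directive).
Applying K to premise 6 (O(verify_directive -> archive_policy)) and O(verify_directive) yields O(archive_policy).
Premise 5, O(escalate_key -> ~archive_policy), contraposes to O(archive_policy -> ~escalate_key); with O(archive_policy) we get O(~escalate_key).
So O(~escalate_key) holds, i.e. escalate_key is forbidden. None of the other listed options is forbidden under the premises.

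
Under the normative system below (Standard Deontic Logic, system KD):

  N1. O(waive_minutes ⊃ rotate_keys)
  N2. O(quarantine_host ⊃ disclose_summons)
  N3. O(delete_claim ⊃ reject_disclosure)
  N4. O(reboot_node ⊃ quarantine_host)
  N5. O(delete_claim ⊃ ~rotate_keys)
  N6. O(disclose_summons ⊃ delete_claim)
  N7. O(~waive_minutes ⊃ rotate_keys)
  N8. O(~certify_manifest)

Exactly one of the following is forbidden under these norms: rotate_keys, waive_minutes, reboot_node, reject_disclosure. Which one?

By case analysis on ~waive_minutes: premise 7 gives O(~waive_minutes ⊃ rotate_keys) and premise 1 gives O(waive_minutes ⊃ rotate_keys), so O(rotate_keys) either way.
Premise 5, O(delete_claim ⊃ ~rotate_keys), contraposes to O(rotate_keys ⊃ ~delete_claim); with O(rotate_keys) we get O(~delete_claim).
Premise 6, O(disclose_summons ⊃ delete_claim), contraposes to O(~delete_claim ⊃ ~disclose_summons); with O(~delete_claim) we get O(~disclose_summons).
Premise 2, O(quarantine_host ⊃ disclose_summons), contraposes to O(~disclose_summons ⊃ ~quarantine_host); with O(~disclose_summons) we get O(~quarantine_host).
Premise 4, O(reboot_node ⊃ quarantine_host), contraposes to O(~quarantine_host ⊃ ~reboot_node); with O(~quarantine_host) we get O(~reboot_node).
So O(~reboot_node) holds, i.e. reboot_node is forbidden. None of the other listed options is forbidden under the premises.

reboot_node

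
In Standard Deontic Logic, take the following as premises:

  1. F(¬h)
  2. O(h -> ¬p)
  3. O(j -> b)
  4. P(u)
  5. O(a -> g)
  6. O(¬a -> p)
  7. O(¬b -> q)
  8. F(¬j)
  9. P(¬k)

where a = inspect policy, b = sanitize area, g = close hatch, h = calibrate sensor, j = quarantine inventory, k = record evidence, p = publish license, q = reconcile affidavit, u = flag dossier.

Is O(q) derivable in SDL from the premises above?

No

Premise 7 is O(¬b -> q), but O(¬b) is not derivable from the premises, so it does not yield O(q).
No other premise forces O(q). An ideal world satisfying every premise can still have q false, so O(q) is not derivable.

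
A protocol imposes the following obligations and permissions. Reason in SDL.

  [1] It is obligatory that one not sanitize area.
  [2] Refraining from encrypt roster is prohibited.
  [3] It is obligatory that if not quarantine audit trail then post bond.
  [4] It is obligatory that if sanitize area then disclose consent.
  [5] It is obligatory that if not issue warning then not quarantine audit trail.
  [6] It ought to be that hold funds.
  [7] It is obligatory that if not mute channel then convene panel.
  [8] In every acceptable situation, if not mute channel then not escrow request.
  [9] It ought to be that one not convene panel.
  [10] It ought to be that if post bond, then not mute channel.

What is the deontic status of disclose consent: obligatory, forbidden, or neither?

Premise 4 is O(sanitize_area → disclose_consent), but O(sanitize_area) is not derivable from the premises, so it does not yield O(disclose_consent).
No premise or chain of K-axiom applications forces O(disclose_consent), and none forces O(¬disclose_consent). So disclose_consent is neither obligatory nor forbidden under these norms.

Neither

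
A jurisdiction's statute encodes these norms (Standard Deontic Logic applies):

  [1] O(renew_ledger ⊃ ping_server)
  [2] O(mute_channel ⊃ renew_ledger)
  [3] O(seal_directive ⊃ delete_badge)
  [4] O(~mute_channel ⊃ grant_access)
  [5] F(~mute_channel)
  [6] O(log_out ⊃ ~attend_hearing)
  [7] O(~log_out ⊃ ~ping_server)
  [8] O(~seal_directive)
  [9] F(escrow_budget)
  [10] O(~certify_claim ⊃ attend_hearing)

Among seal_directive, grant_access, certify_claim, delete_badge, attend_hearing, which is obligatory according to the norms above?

Premise 5 is F(~mute_channel), i.e. O(mute_channel).
With premise 2, O(mute_channel ⊃ renew_ledger), the K-axiom yields O(renew_ledger).
Applying K to premise 1 (O(renew_ledger ⊃ ping_server)) and O(renew_ledger) yields O(ping_server).
Premise 7 is O(~log_out ⊃ ~ping_server); contrapositively O(ping_server ⊃ log_out). Since O(ping_server) holds, K gives O(log_out).
With premise 6, O(log_out ⊃ ~attend_hearing), the K-axiom yields O(~attend_hearing).
Premise 10 is O(~certify_claim ⊃ attend_hearing); contrapositively O(~attend_hearing ⊃ certify_claim). Since O(~attend_hearing) holds, K gives O(certify_claim).
So O(certify_claim) holds — certify_claim is obligatory. None of the other listed options is made obligatory by any chain of premises.

certify_claim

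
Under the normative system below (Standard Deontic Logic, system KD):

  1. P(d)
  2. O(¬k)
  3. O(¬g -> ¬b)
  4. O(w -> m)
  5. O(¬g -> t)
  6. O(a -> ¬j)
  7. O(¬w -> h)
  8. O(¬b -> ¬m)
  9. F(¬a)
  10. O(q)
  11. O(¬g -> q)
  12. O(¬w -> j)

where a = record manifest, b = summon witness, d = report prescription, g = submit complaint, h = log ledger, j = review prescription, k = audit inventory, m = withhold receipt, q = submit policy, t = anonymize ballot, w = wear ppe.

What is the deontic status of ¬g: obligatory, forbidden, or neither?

Forbidden

Premise 9 is F(¬a), i.e. O(a).
Applying K to premise 6 (O(a -> ¬j)) and O(a) yields O(¬j).
The contrapositive of premise 12 (O(¬w -> j)) is O(¬j -> w), and O(¬j) is already established, so O(w).
With premise 4, O(w -> m), the K-axiom yields O(m).
Premise 8 is O(¬b -> ¬m); contrapositively O(m -> b). Since O(m) holds, K gives O(b).
Premise 3, O(¬g -> ¬b), contraposes to O(b -> g); with O(b) we get O(g).
Premises 1, 2, 5, 7, 10, 11 do not contribute to this derivation.
Thus O(g), which is F(¬g): ¬g is forbidden.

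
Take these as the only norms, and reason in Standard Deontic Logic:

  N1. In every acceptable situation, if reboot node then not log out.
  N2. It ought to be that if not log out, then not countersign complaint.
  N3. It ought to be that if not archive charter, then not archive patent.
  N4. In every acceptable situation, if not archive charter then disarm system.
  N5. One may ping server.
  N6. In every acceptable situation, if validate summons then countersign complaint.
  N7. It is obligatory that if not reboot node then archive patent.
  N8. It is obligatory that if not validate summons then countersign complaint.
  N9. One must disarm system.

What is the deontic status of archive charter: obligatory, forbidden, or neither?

Premises 8 and 6 are O(¬validate_summons → countersign_complaint) and O(validate_summons → countersign_complaint); every ideal world satisfies ¬validate_summons or validate_summons, so in either case countersign_complaint holds — hence O(countersign_complaint).
The contrapositive of premise 2 (O(¬log_out → ¬countersign_complaint)) is O(countersign_complaint → log_out), and O(countersign_complaint) is already established, so O(log_out).
Premise 1, O(reboot_node → ¬log_out), contraposes to O(log_out → ¬reboot_node); with O(log_out) we get O(¬reboot_node).
With premise 7, O(¬reboot_node → archive_patent), the K-axiom yields O(archive_patent).
Premise 3 is O(¬archive_charter → ¬archive_patent); contrapositively O(archive_patent → archive_charter). Since O(archive_patent) holds, K gives O(archive_charter).
Premises 4, 5, 9 do not contribute to this derivation.
Hence archive_charter is obligatory.

Obligatory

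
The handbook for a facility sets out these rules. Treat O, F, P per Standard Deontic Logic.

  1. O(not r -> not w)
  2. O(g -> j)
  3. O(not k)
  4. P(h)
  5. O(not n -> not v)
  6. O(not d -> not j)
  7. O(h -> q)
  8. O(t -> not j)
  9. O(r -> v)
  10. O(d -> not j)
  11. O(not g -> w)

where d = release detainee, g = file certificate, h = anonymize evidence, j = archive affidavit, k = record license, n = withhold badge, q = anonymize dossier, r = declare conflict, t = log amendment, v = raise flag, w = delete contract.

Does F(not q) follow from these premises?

Premise 7 is O(h -> q), but O(h) is not derivable from the premises (the permission P(h) asserts only not O(not h), not O(h)), so it does not yield O(q).
No other premise forces O(q). An ideal world satisfying every premise can still have not q true, so F(not q) is not derivable.

No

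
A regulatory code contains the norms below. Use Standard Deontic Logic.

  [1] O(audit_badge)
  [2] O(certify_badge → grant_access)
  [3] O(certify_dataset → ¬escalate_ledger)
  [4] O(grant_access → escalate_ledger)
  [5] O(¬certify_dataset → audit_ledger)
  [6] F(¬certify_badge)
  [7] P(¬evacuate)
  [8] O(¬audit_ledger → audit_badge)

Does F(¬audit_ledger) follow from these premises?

Yes

Premise 6, F(¬certify_badge), is equivalent to O(certify_badge).
Applying K to premise 2 (O(certify_badge → grant_access)) and O(certify_badge) yields O(grant_access).
From O(grant_access) and premise 4, O(grant_access → escalate_ledger), we obtain O(escalate_ledger).
Premise 3 is O(certify_dataset → ¬escalate_ledger); contrapositively O(escalate_ledger → ¬certify_dataset). Since O(escalate_ledger) holds, K gives O(¬certify_dataset).
From O(¬certify_dataset) and premise 5, O(¬certify_dataset → audit_ledger), we obtain O(audit_ledger).
Premises 1, 7, 8 do not contribute to this derivation.
So O(audit_ledger) holds, i.e. F(¬audit_ledger). The claim follows.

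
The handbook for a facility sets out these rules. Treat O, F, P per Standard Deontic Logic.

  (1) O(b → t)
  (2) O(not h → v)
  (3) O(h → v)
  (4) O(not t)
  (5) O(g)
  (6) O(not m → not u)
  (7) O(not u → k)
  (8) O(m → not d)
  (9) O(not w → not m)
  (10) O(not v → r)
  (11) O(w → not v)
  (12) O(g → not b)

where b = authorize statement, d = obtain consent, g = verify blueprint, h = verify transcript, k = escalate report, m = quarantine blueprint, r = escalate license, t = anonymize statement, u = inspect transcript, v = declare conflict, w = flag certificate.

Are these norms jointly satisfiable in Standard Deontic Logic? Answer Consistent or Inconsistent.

Consistent

Premise 1 is O(b → t), but O(b) is not derivable from the premises, so it does not yield O(t).
So O(t) is not derivable, and the apparent clash with O(not t) does not arise.
A world satisfying every obligation exists (e.g. b=false, d=false, g=true, h=false, k=true, m=false, r=false, t=false, u=false, v=true, w=false); no atom is both obligatory and forbidden, so the set is consistent.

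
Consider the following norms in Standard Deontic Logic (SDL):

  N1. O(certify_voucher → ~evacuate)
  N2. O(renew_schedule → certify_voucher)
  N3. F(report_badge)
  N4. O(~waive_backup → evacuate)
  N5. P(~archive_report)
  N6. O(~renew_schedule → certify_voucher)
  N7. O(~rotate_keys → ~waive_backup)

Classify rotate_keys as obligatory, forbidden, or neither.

Obligatory

Premises 2 and 6 are O(renew_schedule → certify_voucher) and O(~renew_schedule → certify_voucher); every ideal world satisfies renew_schedule or ~renew_schedule, so in either case certify_voucher holds — hence O(certify_voucher).
Premise 1 is O(certify_voucher → ~evacuate); since O(certify_voucher), deontic closure gives O(~evacuate).
The contrapositive of premise 4 (O(~waive_backup → evacuate)) is O(~evacuate → waive_backup), and O(~evacuate) is already established, so O(waive_backup).
The contrapositive of premise 7 (O(~rotate_keys → ~waive_backup)) is O(waive_backup → rotate_keys), and O(waive_backup) is already established, so O(rotate_keys).
Premises 3, 5 do not contribute to this derivation.
Hence rotate_keys is obligatory.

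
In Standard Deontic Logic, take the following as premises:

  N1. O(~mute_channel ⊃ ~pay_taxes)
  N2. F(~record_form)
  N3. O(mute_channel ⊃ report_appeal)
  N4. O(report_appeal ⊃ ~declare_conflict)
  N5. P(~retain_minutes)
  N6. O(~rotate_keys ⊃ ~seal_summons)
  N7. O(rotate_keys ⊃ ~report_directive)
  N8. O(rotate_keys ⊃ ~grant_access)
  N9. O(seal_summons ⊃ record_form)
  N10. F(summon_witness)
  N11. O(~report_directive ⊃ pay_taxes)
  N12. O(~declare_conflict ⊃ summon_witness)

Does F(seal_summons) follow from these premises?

Yes

F(summon_witness) at premise 10 means O(~summon_witness).
Premise 12 is O(~declare_conflict ⊃ summon_witness); contrapositively O(~summon_witness ⊃ declare_conflict). Since O(~summon_witness) holds, K gives O(declare_conflict).
Premise 4, O(report_appeal ⊃ ~declare_conflict), contraposes to O(declare_conflict ⊃ ~report_appeal); with O(declare_conflict) we get O(~report_appeal).
Premise 3, O(mute_channel ⊃ report_appeal), contraposes to O(~report_appeal ⊃ ~mute_channel); with O(~report_appeal) we get O(~mute_channel).
Premise 1 is O(~mute_channel ⊃ ~pay_taxes); since O(~mute_channel), deontic closure gives O(~pay_taxes).
Premise 11 is O(~report_directive ⊃ pay_taxes); contrapositively O(~pay_taxes ⊃ report_directive). Since O(~pay_taxes) holds, K gives O(report_directive).
Premise 7 is O(rotate_keys ⊃ ~report_directive); contrapositively O(report_directive ⊃ ~rotate_keys). Since O(report_directive) holds, K gives O(~rotate_keys).
With premise 6, O(~rotate_keys ⊃ ~seal_summons), the K-axiom yields O(~seal_summons).
Premises 2, 5, 8, 9 do not contribute to this derivation.
So O(~seal_summons) holds, i.e. F(seal_summons). The claim follows.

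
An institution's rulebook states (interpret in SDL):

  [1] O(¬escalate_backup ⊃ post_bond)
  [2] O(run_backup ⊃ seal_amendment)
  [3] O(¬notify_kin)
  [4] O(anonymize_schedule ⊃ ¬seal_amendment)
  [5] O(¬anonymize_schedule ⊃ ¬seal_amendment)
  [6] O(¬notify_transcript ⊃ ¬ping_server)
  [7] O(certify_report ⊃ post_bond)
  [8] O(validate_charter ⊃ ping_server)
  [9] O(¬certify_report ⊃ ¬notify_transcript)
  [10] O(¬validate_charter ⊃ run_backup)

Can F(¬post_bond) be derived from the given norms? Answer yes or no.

Yes

By case analysis on ¬anonymize_schedule: premise 5 gives O(¬anonymize_schedule ⊃ ¬seal_amendment) and premise 4 gives O(anonymize_schedule ⊃ ¬seal_amendment), so O(¬seal_amendment) either way.
Premise 2 is O(run_backup ⊃ seal_amendment); contrapositively O(¬seal_amendment ⊃ ¬run_backup). Since O(¬seal_amendment) holds, K gives O(¬run_backup).
Premise 10, O(¬validate_charter ⊃ run_backup), contraposes to O(¬run_backup ⊃ validate_charter); with O(¬run_backup) we get O(validate_charter).
Premise 8 is O(validate_charter ⊃ ping_server); since O(validate_charter), deontic closure gives O(ping_server).
Premise 6, O(¬notify_transcript ⊃ ¬ping_server), contraposes to O(ping_server ⊃ notify_transcript); with O(ping_server) we get O(notify_transcript).
Premise 9, O(¬certify_report ⊃ ¬notify_transcript), contraposes to O(notify_transcript ⊃ certify_report); with O(notify_transcript) we get O(certify_report).
From O(certify_report) and premise 7, O(certify_report ⊃ post_bond), we obtain O(post_bond).
Premises 1, 3 do not contribute to this derivation.
So O(post_bond) holds, i.e. F(¬post_bond). The claim follows.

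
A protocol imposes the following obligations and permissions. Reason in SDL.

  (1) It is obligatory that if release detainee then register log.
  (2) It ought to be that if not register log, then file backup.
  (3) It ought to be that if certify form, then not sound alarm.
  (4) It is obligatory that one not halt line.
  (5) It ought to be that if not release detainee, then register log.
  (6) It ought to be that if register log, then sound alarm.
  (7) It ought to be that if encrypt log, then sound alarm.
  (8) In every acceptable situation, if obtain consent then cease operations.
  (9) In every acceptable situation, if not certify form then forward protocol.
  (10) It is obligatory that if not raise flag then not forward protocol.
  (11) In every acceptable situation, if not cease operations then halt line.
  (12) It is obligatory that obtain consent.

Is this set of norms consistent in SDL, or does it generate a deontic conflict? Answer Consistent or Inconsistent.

Consistent

Premise 11 is O(¬cease_operations → halt_line), but O(¬cease_operations) is not derivable from the premises, so it does not yield O(halt_line).
So O(halt_line) is not derivable, and the apparent clash with O(¬halt_line) does not arise.
A world satisfying every obligation exists (e.g. cease_operations=true, certify_form=false, encrypt_log=false, file_backup=false, forward_protocol=true, halt_line=false, obtain_consent=true, raise_flag=true, register_log=true, release_detainee=false, sound_alarm=true); no atom is both obligatory and forbidden, so the set is consistent.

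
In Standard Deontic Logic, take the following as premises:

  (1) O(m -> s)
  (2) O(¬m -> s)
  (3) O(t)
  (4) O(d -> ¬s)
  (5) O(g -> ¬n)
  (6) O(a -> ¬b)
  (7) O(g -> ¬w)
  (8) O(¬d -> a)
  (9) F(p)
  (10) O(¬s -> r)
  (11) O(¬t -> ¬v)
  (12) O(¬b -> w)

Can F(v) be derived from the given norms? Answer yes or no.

Premise 11 is O(¬t -> ¬v), but O(¬t) is not derivable from the premises, so it does not yield O(¬v).
No other premise forces O(¬v). An ideal world satisfying every premise can still have v true, so F(v) is not derivable.

No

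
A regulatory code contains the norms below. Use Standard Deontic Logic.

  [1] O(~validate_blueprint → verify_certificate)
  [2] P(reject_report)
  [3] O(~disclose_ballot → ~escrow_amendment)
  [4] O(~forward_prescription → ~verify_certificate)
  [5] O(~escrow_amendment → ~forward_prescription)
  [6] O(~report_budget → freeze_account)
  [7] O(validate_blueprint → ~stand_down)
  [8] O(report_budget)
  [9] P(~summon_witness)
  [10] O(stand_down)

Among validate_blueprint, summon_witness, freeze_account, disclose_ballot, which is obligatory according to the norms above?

disclose_ballot

From premise 10 we have O(stand_down).
Premise 7, O(validate_blueprint → ~stand_down), contraposes to O(stand_down → ~validate_blueprint); with O(stand_down) we get O(~validate_blueprint).
With premise 1, O(~validate_blueprint → verify_certificate), the K-axiom yields O(verify_certificate).
Premise 4 is O(~forward_prescription → ~verify_certificate); contrapositively O(verify_certificate → forward_prescription). Since O(verify_certificate) holds, K gives O(forward_prescription).
Premise 5, O(~escrow_amendment → ~forward_prescription), contraposes to O(forward_prescription → escrow_amendment); with O(forward_prescription) we get O(escrow_amendment).
Premise 3, O(~disclose_ballot → ~escrow_amendment), contraposes to O(escrow_amendment → disclose_ballot); with O(escrow_amendment) we get O(disclose_ballot).
So O(disclose_ballot) holds — disclose_ballot is obligatory. None of the other listed options is made obligatory by any chain of premises.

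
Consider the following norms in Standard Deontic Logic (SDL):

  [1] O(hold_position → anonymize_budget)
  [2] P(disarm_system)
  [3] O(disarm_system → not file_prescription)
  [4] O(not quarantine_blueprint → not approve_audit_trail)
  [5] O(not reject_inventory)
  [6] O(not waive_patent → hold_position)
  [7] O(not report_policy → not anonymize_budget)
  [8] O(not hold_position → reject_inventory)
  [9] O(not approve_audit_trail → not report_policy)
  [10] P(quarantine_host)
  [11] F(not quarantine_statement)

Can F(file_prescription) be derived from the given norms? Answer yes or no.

Premise 3 is O(disarm_system → not file_prescription), but O(disarm_system) is not derivable from the premises (the permission P(disarm_system) asserts only not O(not disarm_system), not O(disarm_system)), so it does not yield O(not file_prescription).
No other premise forces O(not file_prescription). An ideal world satisfying every premise can still have file_prescription true, so F(file_prescription) is not derivable.

No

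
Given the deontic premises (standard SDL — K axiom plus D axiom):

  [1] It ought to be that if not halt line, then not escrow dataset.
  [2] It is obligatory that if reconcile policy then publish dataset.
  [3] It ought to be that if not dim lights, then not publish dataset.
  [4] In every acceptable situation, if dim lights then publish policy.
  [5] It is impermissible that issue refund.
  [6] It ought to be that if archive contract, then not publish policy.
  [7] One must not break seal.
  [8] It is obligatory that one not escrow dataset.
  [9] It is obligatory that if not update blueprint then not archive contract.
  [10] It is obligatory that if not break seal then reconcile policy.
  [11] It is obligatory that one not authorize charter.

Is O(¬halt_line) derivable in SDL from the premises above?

Premise 1 is O(¬halt_line → ¬escrow_dataset); even if O(¬escrow_dataset) held, inferring O(¬halt_line) would be affirming the consequent — invalid.
No other premise forces O(¬halt_line). An ideal world satisfying every premise can still have ¬halt_line false, so O(¬halt_line) is not derivable.

No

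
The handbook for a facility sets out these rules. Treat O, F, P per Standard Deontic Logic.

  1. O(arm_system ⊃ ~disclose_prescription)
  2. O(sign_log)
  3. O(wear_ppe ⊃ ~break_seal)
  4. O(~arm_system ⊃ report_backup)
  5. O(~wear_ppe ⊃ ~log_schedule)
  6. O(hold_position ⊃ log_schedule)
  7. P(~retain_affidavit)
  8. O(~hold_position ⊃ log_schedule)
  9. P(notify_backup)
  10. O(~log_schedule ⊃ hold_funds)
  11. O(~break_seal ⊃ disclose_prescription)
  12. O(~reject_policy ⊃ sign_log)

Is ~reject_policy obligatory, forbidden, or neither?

Premise 12 is O(~reject_policy ⊃ sign_log); even if O(sign_log) held, inferring O(~reject_policy) would be affirming the consequent — invalid.
No premise or chain of K-axiom applications forces O(~reject_policy), and none forces O(reject_policy). So ~reject_policy is neither obligatory nor forbidden under these norms.

Neither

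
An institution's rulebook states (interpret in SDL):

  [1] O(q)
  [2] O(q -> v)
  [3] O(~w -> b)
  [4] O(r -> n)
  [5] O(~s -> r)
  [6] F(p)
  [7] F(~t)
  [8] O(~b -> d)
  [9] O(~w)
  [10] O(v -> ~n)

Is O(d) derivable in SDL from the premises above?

No

Premise 8 is O(~b -> d), but O(~b) is not derivable from the premises, so it does not yield O(d).
No other premise forces O(d). An ideal world satisfying every premise can still have d false, so O(d) is not derivable.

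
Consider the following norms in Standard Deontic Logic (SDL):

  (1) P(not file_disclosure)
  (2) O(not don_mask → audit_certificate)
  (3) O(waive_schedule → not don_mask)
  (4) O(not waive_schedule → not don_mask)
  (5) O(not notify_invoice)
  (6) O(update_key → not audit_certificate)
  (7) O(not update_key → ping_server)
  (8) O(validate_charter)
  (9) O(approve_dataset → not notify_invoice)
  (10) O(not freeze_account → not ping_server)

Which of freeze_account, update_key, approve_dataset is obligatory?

Premises 4 and 3 are O(not waive_schedule → not don_mask) and O(waive_schedule → not don_mask); every ideal world satisfies not waive_schedule or waive_schedule, so in either case not don_mask holds — hence O(not don_mask).
From O(not don_mask) and premise 2, O(not don_mask → audit_certificate), we obtain O(audit_certificate).
The contrapositive of premise 6 (O(update_key → not audit_certificate)) is O(audit_certificate → not update_key), and O(audit_certificate) is already established, so O(not update_key).
From O(not update_key) and premise 7, O(not update_key → ping_server), we obtain O(ping_server).
Premise 10, O(not freeze_account → not ping_server), contraposes to O(ping_server → freeze_account); with O(ping_server) we get O(freeze_account).
So O(freeze_account) holds — freeze_account is obligatory. None of the other listed options is made obligatory by any chain of premises.

freeze_account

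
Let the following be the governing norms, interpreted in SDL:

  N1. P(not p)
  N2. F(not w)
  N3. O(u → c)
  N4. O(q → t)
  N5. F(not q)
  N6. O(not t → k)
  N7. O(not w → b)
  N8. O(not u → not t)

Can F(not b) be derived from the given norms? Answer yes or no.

No

Premise 7 is O(not w → b), but O(not w) is not derivable from the premises, so it does not yield O(b).
No other premise forces O(b). An ideal world satisfying every premise can still have not b true, so F(not b) is not derivable.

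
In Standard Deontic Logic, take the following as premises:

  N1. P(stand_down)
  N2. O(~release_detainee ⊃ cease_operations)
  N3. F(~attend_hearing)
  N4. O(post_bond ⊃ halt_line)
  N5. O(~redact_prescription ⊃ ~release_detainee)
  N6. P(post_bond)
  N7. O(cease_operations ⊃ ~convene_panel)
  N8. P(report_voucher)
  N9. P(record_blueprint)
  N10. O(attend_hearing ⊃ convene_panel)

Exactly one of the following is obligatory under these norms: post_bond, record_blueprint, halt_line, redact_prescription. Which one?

F(~attend_hearing) at premise 3 means O(attend_hearing).
Applying K to premise 10 (O(attend_hearing ⊃ convene_panel)) and O(attend_hearing) yields O(convene_panel).
Premise 7, O(cease_operations ⊃ ~convene_panel), contraposes to O(convene_panel ⊃ ~cease_operations); with O(convene_panel) we get O(~cease_operations).
Premise 2 is O(~release_detainee ⊃ cease_operations); contrapositively O(~cease_operations ⊃ release_detainee). Since O(~cease_operations) holds, K gives O(release_detainee).
The contrapositive of premise 5 (O(~redact_prescription ⊃ ~release_detainee)) is O(release_detainee ⊃ redact_prescription), and O(release_detainee) is already established, so O(redact_prescription).
So O(redact_prescription) holds — redact_prescription is obligatory. None of the other listed options is made obligatory by any chain of premises.

redact_prescription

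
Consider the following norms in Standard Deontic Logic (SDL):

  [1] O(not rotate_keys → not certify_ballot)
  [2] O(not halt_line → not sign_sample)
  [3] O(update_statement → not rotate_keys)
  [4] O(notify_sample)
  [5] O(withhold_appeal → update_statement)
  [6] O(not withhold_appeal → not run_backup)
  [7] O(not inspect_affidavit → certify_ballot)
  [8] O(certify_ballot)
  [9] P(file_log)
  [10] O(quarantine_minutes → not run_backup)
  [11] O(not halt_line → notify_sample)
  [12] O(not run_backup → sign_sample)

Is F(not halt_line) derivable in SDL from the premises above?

Yes

Premise 8 gives O(certify_ballot).
Premise 1 is O(not rotate_keys → not certify_ballot); contrapositively O(certify_ballot → rotate_keys). Since O(certify_ballot) holds, K gives O(rotate_keys).
Premise 3 is O(update_statement → not rotate_keys); contrapositively O(rotate_keys → not update_statement). Since O(rotate_keys) holds, K gives O(not update_statement).
Premise 5, O(withhold_appeal → update_statement), contraposes to O(not update_statement → not withhold_appeal); with O(not update_statement) we get O(not withhold_appeal).
Premise 6 is O(not withhold_appeal → not run_backup); since O(not withhold_appeal), deontic closure gives O(not run_backup).
From O(not run_backup) and premise 12, O(not run_backup → sign_sample), we obtain O(sign_sample).
The contrapositive of premise 2 (O(not halt_line → not sign_sample)) is O(sign_sample → halt_line), and O(sign_sample) is already established, so O(halt_line).
Premises 4, 7, 9, 10, 11 do not contribute to this derivation.
So O(halt_line) holds, i.e. F(not halt_line). The claim follows.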